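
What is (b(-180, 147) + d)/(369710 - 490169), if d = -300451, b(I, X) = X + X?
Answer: 300157/120459 ≈ 2.4918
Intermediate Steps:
b(I, X) = 2*X
(b(-180, 147) + d)/(369710 - 490169) = (2*147 - 300451)/(369710 - 490169) = (294 - 300451)/(-120459) = -300157*(-1/120459) = 300157/120459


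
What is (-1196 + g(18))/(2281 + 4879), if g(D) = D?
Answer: -589/3580 ≈ -0.16453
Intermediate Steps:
(-1196 + g(18))/(2281 + 4879) = (-1196 + 18)/(2281 + 4879) = -1178/7160 = -1178*1/7160 = -589/3580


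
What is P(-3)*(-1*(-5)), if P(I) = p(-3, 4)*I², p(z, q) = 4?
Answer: 180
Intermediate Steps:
P(I) = 4*I²
P(-3)*(-1*(-5)) = (4*(-3)²)*(-1*(-5)) = (4*9)*5 = 36*5 = 180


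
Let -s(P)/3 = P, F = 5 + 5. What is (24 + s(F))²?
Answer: 36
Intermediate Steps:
F = 10
s(P) = -3*P
(24 + s(F))² = (24 - 3*10)² = (24 - 30)² = (-6)² = 36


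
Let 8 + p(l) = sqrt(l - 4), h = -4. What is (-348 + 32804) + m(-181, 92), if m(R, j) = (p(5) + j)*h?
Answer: 32116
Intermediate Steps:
p(l) = -8 + sqrt(-4 + l) (p(l) = -8 + sqrt(l - 4) = -8 + sqrt(-4 + l))
m(R, j) = 28 - 4*j (m(R, j) = ((-8 + sqrt(-4 + 5)) + j)*(-4) = ((-8 + sqrt(1)) + j)*(-4) = ((-8 + 1) + j)*(-4) = (-7 + j)*(-4) = 28 - 4*j)
(-348 + 32804) + m(-181, 92) = (-348 + 32804) + (28 - 4*92) = 32456 + (28 - 368) = 32456 - 340 = 32116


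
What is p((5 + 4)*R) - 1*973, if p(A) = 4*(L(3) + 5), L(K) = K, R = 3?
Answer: -941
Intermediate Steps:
p(A) = 32 (p(A) = 4*(3 + 5) = 4*8 = 32)
p((5 + 4)*R) - 1*973 = 32 - 1*973 = 32 - 973 = -941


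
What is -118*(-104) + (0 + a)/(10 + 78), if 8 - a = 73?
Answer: 1079871/88 ≈ 12271.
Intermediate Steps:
a = -65 (a = 8 - 1*73 = 8 - 73 = -65)
-118*(-104) + (0 + a)/(10 + 78) = -118*(-104) + (0 - 65)/(10 + 78) = 12272 - 65/88 = 1079871/88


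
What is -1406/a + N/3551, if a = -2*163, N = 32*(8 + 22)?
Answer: 2652833/578813 ≈ 4.5832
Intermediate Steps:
N = 960 (N = 32*30 = 960)
a = -326
-1406/a + N/3551 = -1406/(-326) + 960/3551 = -1406*(-1/326) + 960*(1/3551) = 703/163 + 960/3551 = 2652833/578813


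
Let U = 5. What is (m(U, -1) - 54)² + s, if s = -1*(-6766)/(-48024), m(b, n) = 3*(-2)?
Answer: 86439817/24012 ≈ 3599.9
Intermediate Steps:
m(b, n) = -6
s = -3383/24012 (s = 6766*(-1/48024) = -3383/24012 ≈ -0.14089)
(m(U, -1) - 54)² + s = (-6 - 54)² - 3383/24012 = (-60)² - 3383/24012 = 3600 - 3383/24012 = 86439817/24012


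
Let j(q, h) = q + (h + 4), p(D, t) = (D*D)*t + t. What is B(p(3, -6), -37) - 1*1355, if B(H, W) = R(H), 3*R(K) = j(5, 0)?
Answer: -1352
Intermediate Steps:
p(D, t) = t + t*D**2 (p(D, t) = D**2*t + t = t*D**2 + t = t + t*D**2)
j(q, h) = 4 + h + q (j(q, h) = q + (4 + h) = 4 + h + q)
R(K) = 3 (R(K) = (4 + 0 + 5)/3 = (1/3)*9 = 3)
B(H, W) = 3
B(p(3, -6), -37) - 1*1355 = 3 - 1*1355 = 3 - 1355 = -1352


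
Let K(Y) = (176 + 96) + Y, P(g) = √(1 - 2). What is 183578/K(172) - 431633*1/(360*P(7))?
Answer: 91789/222 + 431633*I/360 ≈ 413.46 + 1199.0*I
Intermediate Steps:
P(g) = I (P(g) = √(-1) = I)
K(Y) = 272 + Y
183578/K(172) - 431633*1/(360*P(7)) = 183578/(272 + 172) - 431633*(-I/360) = 183578/444 - 431633*(-I/360) = 183578*(1/444) - (-431633)*I/360 = 91789/222 + 431633*I/360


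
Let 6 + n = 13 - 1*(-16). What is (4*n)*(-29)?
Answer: -2668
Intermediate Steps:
n = 23 (n = -6 + (13 - 1*(-16)) = -6 + (13 + 16) = -6 + 29 = 23)
(4*n)*(-29) = (4*23)*(-29) = 92*(-29) = -2668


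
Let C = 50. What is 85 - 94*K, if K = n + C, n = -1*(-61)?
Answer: -10349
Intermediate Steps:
n = 61
K = 111 (K = 61 + 50 = 111)
85 - 94*K = 85 - 94*111 = 85 - 10434 = -10349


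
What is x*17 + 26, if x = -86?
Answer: -1436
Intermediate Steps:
x*17 + 26 = -86*17 + 26 = -1462 + 26 = -1436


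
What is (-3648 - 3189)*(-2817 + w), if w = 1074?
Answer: 11916891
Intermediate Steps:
(-3648 - 3189)*(-2817 + w) = (-3648 - 3189)*(-2817 + 1074) = -6837*(-1743) = 11916891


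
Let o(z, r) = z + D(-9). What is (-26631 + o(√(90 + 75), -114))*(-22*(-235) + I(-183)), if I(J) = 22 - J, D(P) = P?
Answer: -143190000 + 5375*√165 ≈ -1.4312e+8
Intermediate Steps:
o(z, r) = -9 + z (o(z, r) = z - 9 = -9 + z)
(-26631 + o(√(90 + 75), -114))*(-22*(-235) + I(-183)) = (-26631 + (-9 + √(90 + 75)))*(-22*(-235) + (22 - 1*(-183))) = (-26631 + (-9 + √165))*(5170 + (22 + 183)) = (-26640 + √165)*(5170 + 205) = (-26640 + √165)*5375 = -143190000 + 5375*√165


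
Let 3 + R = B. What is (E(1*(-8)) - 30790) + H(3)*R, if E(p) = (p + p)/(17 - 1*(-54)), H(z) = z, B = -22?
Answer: -2191431/71 ≈ -30865.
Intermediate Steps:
R = -25 (R = -3 - 22 = -25)
E(p) = 2*p/71 (E(p) = (2*p)/(17 + 54) = (2*p)/71 = (2*p)*(1/71) = 2*p/71)
(E(1*(-8)) - 30790) + H(3)*R = (2*(1*(-8))/71 - 30790) + 3*(-25) = ((2/71)*(-8) - 30790) - 75 = (-16/71 - 30790) - 75 = -2186106/71 - 75 = -2191431/71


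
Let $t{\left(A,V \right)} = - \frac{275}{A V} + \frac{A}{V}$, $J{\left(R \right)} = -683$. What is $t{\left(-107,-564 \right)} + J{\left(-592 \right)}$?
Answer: $- \frac{20603255}{30174} \approx -682.81$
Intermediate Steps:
$t{\left(A,V \right)} = \frac{A}{V} - \frac{275}{A V}$ ($t{\left(A,V \right)} = - 275 \frac{1}{A V} + \frac{A}{V} = - \frac{275}{A V} + \frac{A}{V} = \frac{A}{V} - \frac{275}{A V}$)
$t{\left(-107,-564 \right)} + J{\left(-592 \right)} = \frac{-275 + \left(-107\right)^{2}}{\left(-107\right) \left(-564\right)} - 683 = \left(- \frac{1}{107}\right) \left(- \frac{1}{564}\right) \left(-275 + 11449\right) - 683 = \left(- \frac{1}{107}\right) \left(- \frac{1}{564}\right) 11174 - 683 = \frac{5587}{30174} - 683 = - \frac{20603255}{30174}$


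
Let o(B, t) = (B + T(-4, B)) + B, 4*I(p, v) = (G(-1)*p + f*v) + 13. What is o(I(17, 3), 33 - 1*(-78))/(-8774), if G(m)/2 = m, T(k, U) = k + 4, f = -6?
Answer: 39/17548 ≈ 0.0022225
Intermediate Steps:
T(k, U) = 4 + k
G(m) = 2*m
I(p, v) = 13/4 - 3*v/2 - p/2 (I(p, v) = (((2*(-1))*p - 6*v) + 13)/4 = ((-2*p - 6*v) + 13)/4 = ((-6*v - 2*p) + 13)/4 = (13 - 6*v - 2*p)/4 = 13/4 - 3*v/2 - p/2)
o(B, t) = 2*B (o(B, t) = (B + (4 - 4)) + B = (B + 0) + B = B + B = 2*B)
o(I(17, 3), 33 - 1*(-78))/(-8774) = (2*(13/4 - 3/2*3 - ½*17))/(-8774) = (2*(13/4 - 9/2 - 17/2))*(-1/8774) = (2*(-39/4))*(-1/8774) = -39/2*(-1/8774) = 39/17548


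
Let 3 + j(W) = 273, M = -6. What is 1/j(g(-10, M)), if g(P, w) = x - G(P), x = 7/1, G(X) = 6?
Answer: 1/270 ≈ 0.0037037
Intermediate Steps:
x = 7 (x = 7*1 = 7)
g(P, w) = 1 (g(P, w) = 7 - 1*6 = 7 - 6 = 1)
j(W) = 270 (j(W) = -3 + 273 = 270)
1/j(g(-10, M)) = 1/270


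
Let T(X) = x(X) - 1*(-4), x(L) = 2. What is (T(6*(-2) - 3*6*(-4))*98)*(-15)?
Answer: -8820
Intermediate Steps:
T(X) = 6 (T(X) = 2 - 1*(-4) = 2 + 4 = 6)
(T(6*(-2) - 3*6*(-4))*98)*(-15) = (6*98)*(-15) = 588*(-15) = -8820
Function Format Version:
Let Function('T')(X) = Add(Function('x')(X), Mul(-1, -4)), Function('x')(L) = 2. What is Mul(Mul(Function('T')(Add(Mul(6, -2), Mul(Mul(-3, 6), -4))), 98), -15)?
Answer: -8820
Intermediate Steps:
Function('T')(X) = 6 (Function('T')(X) = Add(2, Mul(-1, -4)) = Add(2, 4) = 6)
Mul(Mul(Function('T')(Add(Mul(6, -2), Mul(Mul(-3, 6), -4))), 98), -15) = Mul(Mul(6, 98), -15) = Mul(588, -15) = -8820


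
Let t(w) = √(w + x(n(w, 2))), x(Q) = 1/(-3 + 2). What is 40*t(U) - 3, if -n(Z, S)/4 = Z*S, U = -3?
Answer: -3 + 80*I ≈ -3.0 + 80.0*I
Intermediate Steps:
n(Z, S) = -4*S*Z (n(Z, S) = -4*Z*S = -4*S*Z)
x(Q) = -1 (x(Q) = 1/(-1) = -1)
t(w) = √(-1 + w) (t(w) = √(w - 1) = √(-1 + w))
40*t(U) - 3 = 40*√(-1 - 3) - 3 = 40*√(-4) - 3 = 40*(2*I) - 3 = 80*I - 3 = -3 + 80*I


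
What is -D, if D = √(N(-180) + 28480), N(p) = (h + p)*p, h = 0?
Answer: -4*√3805 ≈ -246.74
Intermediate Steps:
N(p) = p² (N(p) = (0 + p)*p = p*p = p²)
D = 4*√3805 (D = √((-180)² + 28480) = √(32400 + 28480) = √60880 = 4*√3805 ≈ 246.74)
-D = -4*√3805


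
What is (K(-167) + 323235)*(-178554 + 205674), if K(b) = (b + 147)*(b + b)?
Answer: 8947294800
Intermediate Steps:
K(b) = 2*b*(147 + b) (K(b) = (147 + b)*(2*b) = 2*b*(147 + b))
(K(-167) + 323235)*(-178554 + 205674) = (2*(-167)*(147 - 167) + 323235)*(-178554 + 205674) = (2*(-167)*(-20) + 323235)*27120 = (6680 + 323235)*27120 = 329915*27120 = 8947294800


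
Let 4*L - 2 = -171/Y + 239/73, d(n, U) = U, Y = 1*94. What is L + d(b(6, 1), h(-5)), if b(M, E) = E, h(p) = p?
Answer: -113533/27448 ≈ -4.1363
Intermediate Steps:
Y = 94
L = 23707/27448 (L = ½ + (-171/94 + 239/73)/4 = ½ + (¼)*(9983/6862) = ½ + 9983/27448 = 23707/27448 ≈ 0.86371)
L + d(b(6, 1), h(-5)) = 23707/27448 - 5 = -113533/27448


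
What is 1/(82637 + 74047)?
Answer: 1/156684 ≈ 6.3823e-6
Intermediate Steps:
1/(82637 + 74047) = 1/156684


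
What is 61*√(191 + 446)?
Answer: 427*√13 ≈ 1539.6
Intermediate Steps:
61*√(191 + 446) = 61*√637 = 61*(7*√13) = 427*√13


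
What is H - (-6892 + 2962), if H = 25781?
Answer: 29711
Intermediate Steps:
H - (-6892 + 2962) = 25781 - (-6892 + 2962) = 25781 - 1*(-3930) = 25781 + 3930 = 29711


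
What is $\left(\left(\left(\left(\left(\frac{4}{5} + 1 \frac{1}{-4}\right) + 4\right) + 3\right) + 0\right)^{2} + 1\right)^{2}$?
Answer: $\frac{538286401}{160000} \approx 3364.3$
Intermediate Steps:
$\left(\left(\left(\left(\left(\frac{4}{5} + 1 \frac{1}{-4}\right) + 4\right) + 3\right) + 0\right)^{2} + 1\right)^{2} = \left(\left(\left(\left(\left(4 \cdot \frac{1}{5} + 1 \left(- \frac{1}{4}\right)\right) + 4\right) + 3\right) + 0\right)^{2} + 1\right)^{2} = \left(\left(\left(\left(\left(\frac{4}{5} - \frac{1}{4}\right) + 4\right) + 3\right) + 0\right)^{2} + 1\right)^{2} = \left(\left(\left(\left(\frac{11}{20} + 4\right) + 3\right) + 0\right)^{2} + 1\right)^{2} = \left(\left(\left(\frac{91}{20} + 3\right) + 0\right)^{2} + 1\right)^{2} = \left(\left(\frac{151}{20} + 0\right)^{2} + 1\right)^{2} = \left(\left(\frac{151}{20}\right)^{2} + 1\right)^{2} = \left(\frac{22801}{400} + 1\right)^{2} = \left(\frac{23201}{400}\right)^{2} = \frac{538286401}{160000}$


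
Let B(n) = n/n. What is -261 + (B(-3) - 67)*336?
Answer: -22437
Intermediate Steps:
B(n) = 1
-261 + (B(-3) - 67)*336 = -261 + (1 - 67)*336 = -261 - 66*336 = -261 - 22176 = -22437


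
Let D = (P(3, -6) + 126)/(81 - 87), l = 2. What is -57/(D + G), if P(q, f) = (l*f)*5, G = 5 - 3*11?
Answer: 19/13 ≈ 1.4615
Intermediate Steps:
G = -28 (G = 5 - 33 = -28)
P(q, f) = 10*f (P(q, f) = (2*f)*5 = 10*f)
D = -11 (D = (10*(-6) + 126)/(81 - 87) = (-60 + 126)/(-6) = 66*(-1/6) = -11)
-57/(D + G) = -57/(-11 - 28) = -57/(-39) = -57*(-1/39) = 19/13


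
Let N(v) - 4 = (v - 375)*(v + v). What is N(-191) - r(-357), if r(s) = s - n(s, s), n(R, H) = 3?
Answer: 216576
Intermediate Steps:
r(s) = -3 + s (r(s) = s - 1*3 = s - 3 = -3 + s)
N(v) = 4 + 2*v*(-375 + v) (N(v) = 4 + (v - 375)*(v + v) = 4 + (-375 + v)*(2*v) = 4 + 2*v*(-375 + v))
N(-191) - r(-357) = (4 - 750*(-191) + 2*(-191)²) - (-3 - 357) = (4 + 143250 + 2*36481) - 1*(-360) = (4 + 143250 + 72962) + 360 = 216216 + 360 = 216576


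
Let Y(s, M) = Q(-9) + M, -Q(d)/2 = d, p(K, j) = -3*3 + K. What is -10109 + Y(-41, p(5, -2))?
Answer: -10095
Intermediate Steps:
p(K, j) = -9 + K
Q(d) = -2*d
Y(s, M) = 18 + M (Y(s, M) = -2*(-9) + M = 18 + M)
-10109 + Y(-41, p(5, -2)) = -10109 + (18 + (-9 + 5)) = -10109 + (18 - 4) = -10109 + 14 = -10095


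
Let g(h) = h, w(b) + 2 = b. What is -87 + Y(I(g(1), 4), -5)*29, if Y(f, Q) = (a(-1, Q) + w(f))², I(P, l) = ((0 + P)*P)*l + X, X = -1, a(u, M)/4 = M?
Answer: 10382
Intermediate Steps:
w(b) = -2 + b
a(u, M) = 4*M
I(P, l) = -1 + l*P² (I(P, l) = ((0 + P)*P)*l - 1 = (P*P)*l - 1 = P²*l - 1 = l*P² - 1 = -1 + l*P²)
Y(f, Q) = (-2 + f + 4*Q)² (Y(f, Q) = (4*Q + (-2 + f))² = (-2 + f + 4*Q)²)
-87 + Y(I(g(1), 4), -5)*29 = -87 + (-2 + (-1 + 4*1²) + 4*(-5))²*29 = -87 + (-2 + (-1 + 4*1) - 20)²*29 = -87 + (-2 + (-1 + 4) - 20)²*29 = -87 + (-2 + 3 - 20)²*29 = -87 + (-19)²*29 = -87 + 361*29 = -87 + 10469 = 10382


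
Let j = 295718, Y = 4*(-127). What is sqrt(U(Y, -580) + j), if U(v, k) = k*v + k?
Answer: sqrt(589778) ≈ 767.97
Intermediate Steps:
Y = -508
U(v, k) = k + k*v
sqrt(U(Y, -580) + j) = sqrt(-580*(1 - 508) + 295718) = sqrt(-580*(-507) + 295718) = sqrt(294060 + 295718) = sqrt(589778)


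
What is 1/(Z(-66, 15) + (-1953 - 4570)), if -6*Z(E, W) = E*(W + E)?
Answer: -1/7084 ≈ -0.00014116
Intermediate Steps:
Z(E, W) = -E*(E + W)/6 (Z(E, W) = -E*(W + E)/6 = -E*(E + W)/6)
1/(Z(-66, 15) + (-1953 - 4570)) = 1/(-⅙*(-66)*(-66 + 15) + (-1953 - 4570)) = 1/(-⅙*(-66)*(-51) - 6523) = 1/(-561 - 6523) = 1/(-7084) = -1/7084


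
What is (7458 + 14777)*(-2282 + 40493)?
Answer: 849621585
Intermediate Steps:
(7458 + 14777)*(-2282 + 40493) = 22235*38211 = 849621585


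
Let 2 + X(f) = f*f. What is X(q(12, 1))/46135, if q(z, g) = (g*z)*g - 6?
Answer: 34/46135 ≈ 0.00073697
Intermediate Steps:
q(z, g) = -6 + z*g² (q(z, g) = z*g² - 6 = -6 + z*g²)
X(f) = -2 + f² (X(f) = -2 + f*f = -2 + f²)
X(q(12, 1))/46135 = (-2 + (-6 + 12*1²)²)/46135 = (-2 + (-6 + 12*1)²)*(1/46135) = (-2 + (-6 + 12)²)*(1/46135) = (-2 + 6²)*(1/46135) = (-2 + 36)*(1/46135) = 34*(1/46135) = 34/46135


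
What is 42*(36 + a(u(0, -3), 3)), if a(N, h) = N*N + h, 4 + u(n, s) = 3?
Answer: 1680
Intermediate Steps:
u(n, s) = -1 (u(n, s) = -4 + 3 = -1)
a(N, h) = h + N**2 (a(N, h) = N**2 + h = h + N**2)
42*(36 + a(u(0, -3), 3)) = 42*(36 + (3 + (-1)**2)) = 42*(36 + (3 + 1)) = 42*(36 + 4) = 42*40 = 1680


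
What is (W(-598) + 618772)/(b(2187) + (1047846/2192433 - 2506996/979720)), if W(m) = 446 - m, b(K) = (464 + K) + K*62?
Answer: 110945538155565680/24745142187183171 ≈ 4.4835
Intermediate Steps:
b(K) = 464 + 63*K (b(K) = (464 + K) + 62*K = 464 + 63*K)
(W(-598) + 618772)/(b(2187) + (1047846/2192433 - 2506996/979720)) = ((446 - 1*(-598)) + 618772)/((464 + 63*2187) + (1047846/2192433 - 2506996/979720)) = ((446 + 598) + 618772)/((464 + 137781) + (1047846*(1/2192433) - 2506996*1/979720)) = (1044 + 618772)/(138245 + (349282/730811 - 626749/244930)) = 619816/(138245 - 372485423179/178997538230) = 619816/(24745142187183171/178997538230) = 619816*(178997538230/24745142187183171) = 110945538155565680/24745142187183171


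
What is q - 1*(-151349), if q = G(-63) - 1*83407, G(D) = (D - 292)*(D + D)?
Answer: 112672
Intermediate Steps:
G(D) = 2*D*(-292 + D) (G(D) = (-292 + D)*(2*D) = 2*D*(-292 + D))
q = -38677 (q = 2*(-63)*(-292 - 63) - 1*83407 = 2*(-63)*(-355) - 83407 = 44730 - 83407 = -38677)
q - 1*(-151349) = -38677 - 1*(-151349) = -38677 + 151349 = 112672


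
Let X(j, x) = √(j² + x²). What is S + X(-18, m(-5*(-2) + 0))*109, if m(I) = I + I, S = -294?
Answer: -294 + 218*√181 ≈ 2638.9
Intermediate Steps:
m(I) = 2*I
S + X(-18, m(-5*(-2) + 0))*109 = -294 + √((-18)² + (2*(-5*(-2) + 0))²)*109 = -294 + √(324 + (2*(10 + 0))²)*109 = -294 + √(324 + (2*10)²)*109 = -294 + √(324 + 20²)*109 = -294 + √(324 + 400)*109 = -294 + √724*109 = -294 + (2*√181)*109 = -294 + 218*√181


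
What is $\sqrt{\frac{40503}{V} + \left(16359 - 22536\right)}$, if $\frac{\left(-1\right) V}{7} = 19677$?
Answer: $\frac{i \sqrt{265750161574}}{6559} \approx 78.596 i$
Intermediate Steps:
$V = -137739$ ($V = \left(-7\right) 19677 = -137739$)
$\sqrt{\frac{40503}{V} + \left(16359 - 22536\right)} = \sqrt{\frac{40503}{-137739} + \left(16359 - 22536\right)} = \sqrt{40503 \left(- \frac{1}{137739}\right) + \left(16359 - 22536\right)} = \sqrt{- \frac{13501}{45913} - 6177} = \sqrt{- \frac{283618102}{45913}} = \frac{i \sqrt{265750161574}}{6559}$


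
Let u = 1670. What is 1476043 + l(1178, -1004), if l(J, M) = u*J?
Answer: 3443303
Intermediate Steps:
l(J, M) = 1670*J
1476043 + l(1178, -1004) = 1476043 + 1670*1178 = 1476043 + 1967260 = 3443303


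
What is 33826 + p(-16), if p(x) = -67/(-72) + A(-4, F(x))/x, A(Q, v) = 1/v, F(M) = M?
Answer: 77937257/2304 ≈ 33827.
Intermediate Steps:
p(x) = 67/72 + x⁻² (p(x) = -67/(-72) + 1/(x*x) = -67*(-1/72) + x⁻² = 67/72 + x⁻²)
33826 + p(-16) = 33826 + (67/72 + (-16)⁻²) = 33826 + (67/72 + 1/256) = 33826 + 2153/2304 = 77937257/2304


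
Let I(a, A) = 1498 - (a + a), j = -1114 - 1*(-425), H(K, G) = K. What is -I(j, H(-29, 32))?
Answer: -2876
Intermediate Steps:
j = -689 (j = -1114 + 425 = -689)
I(a, A) = 1498 - 2*a
-I(j, H(-29, 32)) = -(1498 - 2*(-689)) = -(1498 + 1378) = -1*2876 = -2876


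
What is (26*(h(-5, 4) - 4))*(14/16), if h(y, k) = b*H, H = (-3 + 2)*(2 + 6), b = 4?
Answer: -819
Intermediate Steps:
H = -8 (H = -1*8 = -8)
h(y, k) = -32 (h(y, k) = 4*(-8) = -32)
(26*(h(-5, 4) - 4))*(14/16) = (26*(-32 - 4))*(14/16) = (26*(-36))*(14*(1/16)) = -936*7/8 = -819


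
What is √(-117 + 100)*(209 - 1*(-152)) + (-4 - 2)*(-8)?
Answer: 48 + 361*I*√17 ≈ 48.0 + 1488.4*I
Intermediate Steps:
√(-117 + 100)*(209 - 1*(-152)) + (-4 - 2)*(-8) = √(-17)*(209 + 152) - 6*(-8) = (I*√17)*361 + 48 = 361*I*√17 + 48 = 48 + 361*I*√17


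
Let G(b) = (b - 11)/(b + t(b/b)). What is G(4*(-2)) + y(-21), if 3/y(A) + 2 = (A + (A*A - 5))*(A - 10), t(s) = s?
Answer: 81484/30023 ≈ 2.7141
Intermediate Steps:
y(A) = 3/(-2 + (-10 + A)*(-5 + A + A²)) (y(A) = 3/(-2 + (A + (A*A - 5))*(A - 10)) = 3/(-2 + (A + (A² - 5))*(-10 + A)) = 3/(-2 + (A + (-5 + A²))*(-10 + A)) = 3/(-2 + (-5 + A + A²)*(-10 + A)) = 3/(-2 + (-10 + A)*(-5 + A + A²)))
G(b) = (-11 + b)/(1 + b) (G(b) = (b - 11)/(b + b/b) = (-11 + b)/(b + 1) = (-11 + b)/(1 + b))
G(4*(-2)) + y(-21) = (-11 + 4*(-2))/(1 + 4*(-2)) + 3/(48 + (-21)³ - 15*(-21) - 9*(-21)²) = (-11 - 8)/(1 - 8) + 3/(48 - 9261 + 315 - 9*441) = -19/(-7) + 3/(48 - 9261 + 315 - 3969) = -⅐*(-19) + 3/(-12867) = 19/7 + 3*(-1/12867) = 19/7 - 1/4289 = 81484/30023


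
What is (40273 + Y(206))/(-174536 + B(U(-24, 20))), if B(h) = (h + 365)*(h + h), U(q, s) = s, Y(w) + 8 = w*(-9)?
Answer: -38411/159136 ≈ -0.24137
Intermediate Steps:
Y(w) = -8 - 9*w (Y(w) = -8 + w*(-9) = -8 - 9*w)
B(h) = 2*h*(365 + h) (B(h) = (365 + h)*(2*h) = 2*h*(365 + h))
(40273 + Y(206))/(-174536 + B(U(-24, 20))) = (40273 + (-8 - 9*206))/(-174536 + 2*20*(365 + 20)) = (40273 + (-8 - 1854))/(-174536 + 2*20*385) = (40273 - 1862)/(-174536 + 15400) = 38411/(-159136) = 38411*(-1/159136) = -38411/159136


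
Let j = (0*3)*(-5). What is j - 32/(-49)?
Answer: 32/49 ≈ 0.65306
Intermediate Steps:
j = 0 (j = 0*(-5) = 0)
j - 32/(-49) = 0 - 32/(-49) = 0 - 1/49*(-32) = 0 + 32/49 = 32/49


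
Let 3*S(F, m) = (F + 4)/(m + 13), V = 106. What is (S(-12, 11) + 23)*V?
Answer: 21836/9 ≈ 2426.2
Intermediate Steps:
S(F, m) = (4 + F)/(3*(13 + m)) (S(F, m) = ((F + 4)/(m + 13))/3 = ((4 + F)/(13 + m))/3 = (4 + F)/(3*(13 + m)))
(S(-12, 11) + 23)*V = ((4 - 12)/(3*(13 + 11)) + 23)*106 = ((⅓)*(-8)/24 + 23)*106 = ((⅓)*(1/24)*(-8) + 23)*106 = (-⅑ + 23)*106 = (206/9)*106 = 21836/9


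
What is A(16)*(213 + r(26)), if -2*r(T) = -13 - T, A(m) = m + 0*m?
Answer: 3720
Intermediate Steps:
A(m) = m (A(m) = m + 0 = m)
r(T) = 13/2 + T/2 (r(T) = -(-13 - T)/2 = 13/2 + T/2)
A(16)*(213 + r(26)) = 16*(213 + (13/2 + (½)*26)) = 16*(213 + (13/2 + 13)) = 16*(213 + 39/2) = 16*(465/2) = 3720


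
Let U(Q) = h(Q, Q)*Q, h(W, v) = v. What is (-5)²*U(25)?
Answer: 15625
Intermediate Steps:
U(Q) = Q² (U(Q) = Q*Q = Q²)
(-5)²*U(25) = (-5)²*25² = 25*625 = 15625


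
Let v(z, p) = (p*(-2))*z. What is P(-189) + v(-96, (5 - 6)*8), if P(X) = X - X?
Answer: -1536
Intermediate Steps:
v(z, p) = -2*p*z (v(z, p) = (-2*p)*z = -2*p*z)
P(X) = 0
P(-189) + v(-96, (5 - 6)*8) = 0 - 2*(5 - 6)*8*(-96) = 0 - 2*(-1*8)*(-96) = 0 - 2*(-8)*(-96) = 0 - 1536 = -1536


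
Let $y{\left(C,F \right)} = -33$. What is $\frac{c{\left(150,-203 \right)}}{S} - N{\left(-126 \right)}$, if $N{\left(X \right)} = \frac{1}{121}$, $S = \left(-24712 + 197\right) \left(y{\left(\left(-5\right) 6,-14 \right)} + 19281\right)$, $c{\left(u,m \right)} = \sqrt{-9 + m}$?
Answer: $- \frac{1}{121} - \frac{i \sqrt{53}}{235932360} \approx -0.0082645 - 3.0857 \cdot 10^{-8} i$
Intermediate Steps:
$S = -471864720$ ($S = \left(-24712 + 197\right) \left(-33 + 19281\right) = \left(-24515\right) 19248 = -471864720$)
$N{\left(X \right)} = \frac{1}{121}$
$\frac{c{\left(150,-203 \right)}}{S} - N{\left(-126 \right)} = \frac{\sqrt{-9 - 203}}{-471864720} - \frac{1}{121} = \sqrt{-212} \left(- \frac{1}{471864720}\right) - \frac{1}{121} = 2 i \sqrt{53} \left(- \frac{1}{471864720}\right) - \frac{1}{121} = - \frac{i \sqrt{53}}{235932360} - \frac{1}{121} = - \frac{1}{121} - \frac{i \sqrt{53}}{235932360}$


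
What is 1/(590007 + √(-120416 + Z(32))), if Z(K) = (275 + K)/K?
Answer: 6293408/3713156058191 - 4*I*√7706010/11139468174573 ≈ 1.6949e-6 - 9.968e-10*I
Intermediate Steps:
Z(K) = (275 + K)/K
1/(590007 + √(-120416 + Z(32))) = 1/(590007 + √(-120416 + (275 + 32)/32)) = 1/(590007 + √(-120416 + (1/32)*307)) = 1/(590007 + √(-120416 + 307/32)) = 1/(590007 + √(-3853005/32)) = 1/(590007 + I*√7706010/8)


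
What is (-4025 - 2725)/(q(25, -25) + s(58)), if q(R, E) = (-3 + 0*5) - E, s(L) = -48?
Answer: 3375/13 ≈ 259.62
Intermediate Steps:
q(R, E) = -3 - E (q(R, E) = (-3 + 0) - E = -3 - E)
(-4025 - 2725)/(q(25, -25) + s(58)) = (-4025 - 2725)/((-3 - 1*(-25)) - 48) = -6750/((-3 + 25) - 48) = -6750/(22 - 48) = -6750/(-26) = -6750*(-1/26) = 3375/13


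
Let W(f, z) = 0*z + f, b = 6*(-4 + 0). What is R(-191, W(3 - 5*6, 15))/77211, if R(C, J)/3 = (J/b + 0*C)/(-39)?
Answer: -1/892216 ≈ -1.1208e-6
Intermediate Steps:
b = -24 (b = 6*(-4) = -24)
W(f, z) = f (W(f, z) = 0 + f = f)
R(C, J) = J/312 (R(C, J) = 3*((J/(-24) + 0*C)/(-39)) = 3*((J*(-1/24) + 0)*(-1/39)) = 3*((-J/24 + 0)*(-1/39)) = 3*(-J/24*(-1/39)) = 3*(J/936) = J/312)
R(-191, W(3 - 5*6, 15))/77211 = ((3 - 5*6)/312)/77211 = ((3 - 30)/312)*(1/77211) = ((1/312)*(-27))*(1/77211) = -9/104*1/77211 = -1/892216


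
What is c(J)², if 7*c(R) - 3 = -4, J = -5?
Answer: 1/49 ≈ 0.020408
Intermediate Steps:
c(R) = -⅐ (c(R) = 3/7 + (⅐)*(-4) = 3/7 - 4/7 = -⅐)
c(J)² = (-⅐)² = 1/49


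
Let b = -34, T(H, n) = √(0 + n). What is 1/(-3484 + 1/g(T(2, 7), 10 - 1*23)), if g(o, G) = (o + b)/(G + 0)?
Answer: -307898/1072598189 - √7/1072598189 ≈ -0.00028706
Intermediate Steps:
T(H, n) = √n
g(o, G) = (-34 + o)/G (g(o, G) = (o - 34)/(G + 0) = (-34 + o)/G)
1/(-3484 + 1/g(T(2, 7), 10 - 1*23)) = 1/(-3484 + 1/((-34 + √7)/(10 - 1*23))) = 1/(-3484 + 1/((-34 + √7)/(10 - 23))) = 1/(-3484 + 1/((-34 + √7)/(-13))) = 1/(-3484 + 1/(-(-34 + √7)/13)) = 1/(-3484 + 1/(34/13 - √7/13))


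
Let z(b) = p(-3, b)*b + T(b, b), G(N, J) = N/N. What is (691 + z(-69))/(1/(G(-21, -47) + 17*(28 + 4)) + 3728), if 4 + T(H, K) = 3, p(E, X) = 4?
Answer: 225630/2031761 ≈ 0.11105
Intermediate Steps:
G(N, J) = 1
T(H, K) = -1 (T(H, K) = -4 + 3 = -1)
z(b) = -1 + 4*b (z(b) = 4*b - 1 = -1 + 4*b)
(691 + z(-69))/(1/(G(-21, -47) + 17*(28 + 4)) + 3728) = (691 + (-1 + 4*(-69)))/(1/(1 + 17*(28 + 4)) + 3728) = (691 + (-1 - 276))/(1/(1 + 17*32) + 3728) = (691 - 277)/(1/(1 + 544) + 3728) = 414/(1/545 + 3728) = 414/(2031761/545) = 414*(545/2031761) = 225630/2031761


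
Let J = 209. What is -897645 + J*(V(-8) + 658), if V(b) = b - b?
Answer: -760123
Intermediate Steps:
V(b) = 0
-897645 + J*(V(-8) + 658) = -897645 + 209*(0 + 658) = -897645 + 209*658 = -897645 + 137522 = -760123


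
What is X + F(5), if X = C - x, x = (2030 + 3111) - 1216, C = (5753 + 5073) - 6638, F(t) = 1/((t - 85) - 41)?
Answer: 31822/121 ≈ 262.99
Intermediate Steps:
F(t) = 1/(-126 + t) (F(t) = 1/((-85 + t) - 41) = 1/(-126 + t))
C = 4188 (C = 10826 - 6638 = 4188)
x = 3925 (x = 5141 - 1216 = 3925)
X = 263 (X = 4188 - 1*3925 = 4188 - 3925 = 263)
X + F(5) = 263 + 1/(-126 + 5) = 263 + 1/(-121) = 263 - 1/121 = 31822/121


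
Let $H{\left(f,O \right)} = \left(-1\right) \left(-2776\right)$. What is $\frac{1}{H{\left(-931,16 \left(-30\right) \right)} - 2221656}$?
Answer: $- \frac{1}{2218880} \approx -4.5068 \cdot 10^{-7}$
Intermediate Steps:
$H{\left(f,O \right)} = 2776$
$\frac{1}{H{\left(-931,16 \left(-30\right) \right)} - 2221656} = \frac{1}{2776 - 2221656} = \frac{1}{-2218880} = - \frac{1}{2218880}$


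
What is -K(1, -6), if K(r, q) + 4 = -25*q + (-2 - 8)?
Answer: -136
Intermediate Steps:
K(r, q) = -14 - 25*q (K(r, q) = -4 + (-25*q + (-2 - 8)) = -4 + (-25*q - 10) = -4 + (-10 - 25*q) = -14 - 25*q)
-K(1, -6) = -(-14 - 25*(-6)) = -(-14 + 150) = -1*136 = -136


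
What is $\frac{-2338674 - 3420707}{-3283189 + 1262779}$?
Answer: $\frac{5759381}{2020410} \approx 2.8506$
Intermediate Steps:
$\frac{-2338674 - 3420707}{-3283189 + 1262779} = - \frac{5759381}{-2020410} = \left(-5759381\right) \left(- \frac{1}{2020410}\right) = \frac{5759381}{2020410}$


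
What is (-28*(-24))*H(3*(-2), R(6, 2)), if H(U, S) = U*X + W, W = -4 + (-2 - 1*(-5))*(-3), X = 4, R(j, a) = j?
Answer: -24864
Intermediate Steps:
W = -13 (W = -4 + (-2 + 5)*(-3) = -4 + 3*(-3) = -4 - 9 = -13)
H(U, S) = -13 + 4*U (H(U, S) = U*4 - 13 = 4*U - 13 = -13 + 4*U)
(-28*(-24))*H(3*(-2), R(6, 2)) = (-28*(-24))*(-13 + 4*(3*(-2))) = 672*(-13 + 4*(-6)) = 672*(-13 - 24) = 672*(-37) = -24864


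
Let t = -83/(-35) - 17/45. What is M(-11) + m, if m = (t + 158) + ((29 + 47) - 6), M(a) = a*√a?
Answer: 72448/315 - 11*I*√11 ≈ 229.99 - 36.483*I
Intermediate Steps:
M(a) = a^(3/2)
t = 628/315 (t = -83*(-1/35) - 17*1/45 = 83/35 - 17/45 = 628/315 ≈ 1.9937)
m = 72448/315 (m = (628/315 + 158) + ((29 + 47) - 6) = 50398/315 + (76 - 6) = 50398/315 + 70 = 72448/315 ≈ 229.99)
M(-11) + m = (-11)^(3/2) + 72448/315 = -11*I*√11 + 72448/315 = 72448/315 - 11*I*√11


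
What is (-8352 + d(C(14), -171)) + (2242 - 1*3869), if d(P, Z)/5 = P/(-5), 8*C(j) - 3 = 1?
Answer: -19959/2 ≈ -9979.5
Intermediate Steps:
C(j) = ½ (C(j) = 3/8 + (⅛)*1 = 3/8 + ⅛ = ½)
d(P, Z) = -P (d(P, Z) = 5*(P/(-5)) = 5*(P*(-⅕)) = 5*(-P/5) = -P)
(-8352 + d(C(14), -171)) + (2242 - 1*3869) = (-8352 - 1*½) + (2242 - 1*3869) = (-8352 - ½) + (2242 - 3869) = -16705/2 - 1627 = -19959/2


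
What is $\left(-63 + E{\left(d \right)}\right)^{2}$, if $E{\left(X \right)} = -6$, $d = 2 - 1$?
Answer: $4761$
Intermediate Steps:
$d = 1$ ($d = 2 - 1 = 1$)
$\left(-63 + E{\left(d \right)}\right)^{2} = \left(-63 - 6\right)^{2} = \left(-69\right)^{2} = 4761$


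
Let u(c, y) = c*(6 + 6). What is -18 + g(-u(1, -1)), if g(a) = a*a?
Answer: 126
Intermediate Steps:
u(c, y) = 12*c (u(c, y) = c*12 = 12*c)
g(a) = a**2
-18 + g(-u(1, -1)) = -18 + (-12)**2 = -18 + 144 = 126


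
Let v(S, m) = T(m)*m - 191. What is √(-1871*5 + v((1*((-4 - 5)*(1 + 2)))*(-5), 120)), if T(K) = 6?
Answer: I*√8826 ≈ 93.947*I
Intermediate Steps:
v(S, m) = -191 + 6*m (v(S, m) = 6*m - 191 = -191 + 6*m)
√(-1871*5 + v((1*((-4 - 5)*(1 + 2)))*(-5), 120)) = √(-1871*5 + (-191 + 6*120)) = √(-9355 + (-191 + 720)) = √(-9355 + 529) = √(-8826) = I*√8826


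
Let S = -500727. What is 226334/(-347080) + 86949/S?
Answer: -23918300623/28965387860 ≈ -0.82575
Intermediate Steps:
226334/(-347080) + 86949/S = 226334/(-347080) + 86949/(-500727) = 226334*(-1/347080) + 86949*(-1/500727) = -113167/173540 - 28983/166909 = -23918300623/28965387860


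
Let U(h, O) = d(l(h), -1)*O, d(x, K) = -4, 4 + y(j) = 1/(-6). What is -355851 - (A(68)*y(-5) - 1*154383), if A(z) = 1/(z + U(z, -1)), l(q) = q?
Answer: -87034151/432 ≈ -2.0147e+5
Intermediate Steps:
y(j) = -25/6 (y(j) = -4 + 1/(-6) = -4 - ⅙ = -25/6)
U(h, O) = -4*O
A(z) = 1/(4 + z) (A(z) = 1/(z - 4*(-1)) = 1/(z + 4) = 1/(4 + z))
-355851 - (A(68)*y(-5) - 1*154383) = -355851 - (-25/6/(4 + 68) - 1*154383) = -355851 - (-25/6/72 - 154383) = -355851 - ((1/72)*(-25/6) - 154383) = -355851 - (-25/432 - 154383) = -355851 - 1*(-66693481/432) = -355851 + 66693481/432 = -87034151/432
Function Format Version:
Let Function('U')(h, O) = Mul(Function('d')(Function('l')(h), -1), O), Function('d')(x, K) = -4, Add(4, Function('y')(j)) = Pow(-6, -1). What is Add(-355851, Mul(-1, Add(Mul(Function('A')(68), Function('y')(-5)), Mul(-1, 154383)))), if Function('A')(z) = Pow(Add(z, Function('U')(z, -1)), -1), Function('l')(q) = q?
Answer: Rational(-87034151, 432) ≈ -2.0147e+5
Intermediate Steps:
Function('y')(j) = Rational(-25, 6) (Function('y')(j) = Add(-4, Pow(-6, -1)) = Add(-4, Rational(-1, 6)) = Rational(-25, 6))
Function('U')(h, O) = Mul(-4, O)
Function('A')(z) = Pow(Add(4, z), -1) (Function('A')(z) = Pow(Add(z, Mul(-4, -1)), -1) = Pow(Add(z, 4), -1) = Pow(Add(4, z), -1))
Add(-355851, Mul(-1, Add(Mul(Function('A')(68), Function('y')(-5)), Mul(-1, 154383)))) = Add(-355851, Mul(-1, Add(Mul(Pow(Add(4, 68), -1), Rational(-25, 6)), Mul(-1, 154383)))) = Add(-355851, Mul(-1, Add(Mul(Pow(72, -1), Rational(-25, 6)), -154383))) = Add(-355851, Mul(-1, Add(Mul(Rational(1, 72), Rational(-25, 6)), -154383))) = Add(-355851, Mul(-1, Add(Rational(-25, 432), -154383))) = Add(-355851, Mul(-1, Rational(-66693481, 432))) = Add(-355851, Rational(66693481, 432)) = Rational(-87034151, 432)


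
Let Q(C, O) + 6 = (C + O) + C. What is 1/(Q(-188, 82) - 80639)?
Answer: -1/80939 ≈ -1.2355e-5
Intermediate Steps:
Q(C, O) = -6 + O + 2*C (Q(C, O) = -6 + ((C + O) + C) = -6 + (O + 2*C) = -6 + O + 2*C)
1/(Q(-188, 82) - 80639) = 1/((-6 + 82 + 2*(-188)) - 80639) = 1/((-6 + 82 - 376) - 80639) = 1/(-300 - 80639) = 1/(-80939) = -1/80939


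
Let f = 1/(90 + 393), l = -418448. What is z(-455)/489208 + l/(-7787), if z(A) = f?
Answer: 98874016743659/1839970482168 ≈ 53.737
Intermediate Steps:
f = 1/483 ≈ 0.0020704
z(A) = 1/483
z(-455)/489208 + l/(-7787) = (1/483)/489208 - 418448/(-7787) = (1/483)*(1/489208) - 418448*(-1/7787) = 1/236287464 + 418448/7787 = 98874016743659/1839970482168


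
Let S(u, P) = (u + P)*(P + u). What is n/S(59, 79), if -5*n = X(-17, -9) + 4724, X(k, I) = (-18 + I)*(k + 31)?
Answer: -2173/47610 ≈ -0.045642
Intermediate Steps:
X(k, I) = (-18 + I)*(31 + k)
S(u, P) = (P + u)² (S(u, P) = (P + u)*(P + u) = (P + u)²)
n = -4346/5 (n = -((-558 - 18*(-17) + 31*(-9) - 9*(-17)) + 4724)/5 = -((-558 + 306 - 279 + 153) + 4724)/5 = -(-378 + 4724)/5 = -⅕*4346 = -4346/5 ≈ -869.20)
n/S(59, 79) = -4346/(5*(79 + 59)²) = -4346/(5*(138²)) = -4346/5/19044 = -4346/5*1/19044 = -2173/47610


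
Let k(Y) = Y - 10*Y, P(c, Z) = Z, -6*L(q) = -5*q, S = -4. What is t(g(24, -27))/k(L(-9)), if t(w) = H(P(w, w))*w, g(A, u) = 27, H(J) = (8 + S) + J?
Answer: 62/5 ≈ 12.400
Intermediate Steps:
L(q) = 5*q/6 (L(q) = -(-5)*q/6 = 5*q/6)
H(J) = 4 + J (H(J) = (8 - 4) + J = 4 + J)
k(Y) = -9*Y
t(w) = w*(4 + w) (t(w) = (4 + w)*w = w*(4 + w))
t(g(24, -27))/k(L(-9)) = (27*(4 + 27))/((-15*(-9)/2)) = (27*31)/((-9*(-15/2))) = 837/(135/2) = 837*(2/135) = 62/5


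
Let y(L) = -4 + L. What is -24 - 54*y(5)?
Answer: -78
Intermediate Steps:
-24 - 54*y(5) = -24 - 54*(-4 + 5) = -24 - 54*1 = -24 - 54 = -78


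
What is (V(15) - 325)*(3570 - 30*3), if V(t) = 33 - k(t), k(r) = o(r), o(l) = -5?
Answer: -998760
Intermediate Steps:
k(r) = -5
V(t) = 38 (V(t) = 33 - 1*(-5) = 33 + 5 = 38)
(V(15) - 325)*(3570 - 30*3) = (38 - 325)*(3570 - 30*3) = -287*(3570 - 90) = -287*3480 = -998760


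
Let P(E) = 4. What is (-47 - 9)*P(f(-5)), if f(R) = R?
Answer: -224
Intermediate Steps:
(-47 - 9)*P(f(-5)) = (-47 - 9)*4 = -56*4 = -224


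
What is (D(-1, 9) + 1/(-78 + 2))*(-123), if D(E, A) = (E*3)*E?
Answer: -27921/76 ≈ -367.38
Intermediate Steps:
D(E, A) = 3*E² (D(E, A) = (3*E)*E = 3*E²)
(D(-1, 9) + 1/(-78 + 2))*(-123) = (3*(-1)² + 1/(-78 + 2))*(-123) = (3*1 + 1/(-76))*(-123) = (3 - 1/76)*(-123) = (227/76)*(-123) = -27921/76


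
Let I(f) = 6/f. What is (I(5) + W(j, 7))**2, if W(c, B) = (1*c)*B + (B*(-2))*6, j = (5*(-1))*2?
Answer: 583696/25 ≈ 23348.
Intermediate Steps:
j = -10 (j = -5*2 = -10)
W(c, B) = -12*B + B*c (W(c, B) = c*B - 2*B*6 = B*c - 12*B = -12*B + B*c)
(I(5) + W(j, 7))**2 = (6/5 + 7*(-12 - 10))**2 = (6*(1/5) + 7*(-22))**2 = (6/5 - 154)**2 = (-764/5)**2 = 583696/25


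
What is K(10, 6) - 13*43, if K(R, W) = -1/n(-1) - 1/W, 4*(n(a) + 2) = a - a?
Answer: -1676/3 ≈ -558.67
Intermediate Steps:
n(a) = -2 (n(a) = -2 + (a - a)/4 = -2 + (¼)*0 = -2 + 0 = -2)
K(R, W) = ½ - 1/W (K(R, W) = -1/(-2) - 1/W = -1*(-½) - 1/W = ½ - 1/W)
K(10, 6) - 13*43 = (½)*(-2 + 6)/6 - 13*43 = (½)*(⅙)*4 - 559 = ⅓ - 559 = -1676/3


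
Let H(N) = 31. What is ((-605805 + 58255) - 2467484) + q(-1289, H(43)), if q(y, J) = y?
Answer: -3016323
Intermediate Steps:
((-605805 + 58255) - 2467484) + q(-1289, H(43)) = ((-605805 + 58255) - 2467484) - 1289 = (-547550 - 2467484) - 1289 = -3015034 - 1289 = -3016323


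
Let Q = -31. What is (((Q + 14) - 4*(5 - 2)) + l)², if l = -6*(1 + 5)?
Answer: 4225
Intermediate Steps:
l = -36 (l = -6*6 = -36)
(((Q + 14) - 4*(5 - 2)) + l)² = (((-31 + 14) - 4*(5 - 2)) - 36)² = ((-17 - 4*3) - 36)² = ((-17 - 12) - 36)² = (-29 - 36)² = (-65)² = 4225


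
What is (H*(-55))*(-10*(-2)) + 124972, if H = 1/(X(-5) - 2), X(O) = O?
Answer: 875904/7 ≈ 1.2513e+5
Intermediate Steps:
H = -⅐ (H = 1/(-5 - 2) = 1/(-7) = -⅐ ≈ -0.14286)
(H*(-55))*(-10*(-2)) + 124972 = (-⅐*(-55))*(-10*(-2)) + 124972 = (55/7)*20 + 124972 = 1100/7 + 124972 = 875904/7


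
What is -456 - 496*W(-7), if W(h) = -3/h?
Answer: -4680/7 ≈ -668.57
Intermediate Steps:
-456 - 496*W(-7) = -456 - (-1488)/(-7) = -456 - (-1488)*(-1)/7 = -456 - 496*3/7 = -456 - 1488/7 = -4680/7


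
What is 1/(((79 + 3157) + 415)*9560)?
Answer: 1/34903560 ≈ 2.8650e-8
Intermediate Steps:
1/(((79 + 3157) + 415)*9560) = (1/9560)/(3236 + 415) = (1/9560)/3651 = (1/3651)*(1/9560) = 1/34903560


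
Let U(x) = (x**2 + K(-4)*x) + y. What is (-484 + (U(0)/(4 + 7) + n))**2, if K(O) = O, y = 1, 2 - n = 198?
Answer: 55935441/121 ≈ 4.6228e+5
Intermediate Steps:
n = -196 (n = 2 - 1*198 = 2 - 198 = -196)
U(x) = 1 + x**2 - 4*x (U(x) = (x**2 - 4*x) + 1 = 1 + x**2 - 4*x)
(-484 + (U(0)/(4 + 7) + n))**2 = (-484 + ((1 + 0**2 - 4*0)/(4 + 7) - 196))**2 = (-484 + ((1 + 0 + 0)/11 - 196))**2 = (-484 + ((1/11)*1 - 196))**2 = (-484 + (1/11 - 196))**2 = (-484 - 2155/11)**2 = (-7479/11)**2 = 55935441/121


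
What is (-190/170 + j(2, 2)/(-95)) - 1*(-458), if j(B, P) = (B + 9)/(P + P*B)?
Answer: 4427003/9690 ≈ 456.86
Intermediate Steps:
j(B, P) = (9 + B)/(P + B*P)
(-190/170 + j(2, 2)/(-95)) - 1*(-458) = (-190/170 + ((9 + 2)/(2*(1 + 2)))/(-95)) - 1*(-458) = (-190*1/170 + ((½)*11/3)*(-1/95)) + 458 = (-19/17 + ((½)*(⅓)*11)*(-1/95)) + 458 = (-19/17 + (11/6)*(-1/95)) + 458 = (-19/17 - 11/570) + 458 = -11017/9690 + 458 = 4427003/9690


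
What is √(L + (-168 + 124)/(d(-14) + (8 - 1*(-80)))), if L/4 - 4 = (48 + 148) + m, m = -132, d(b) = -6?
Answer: √456330/41 ≈ 16.476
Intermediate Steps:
L = 272 (L = 16 + 4*((48 + 148) - 132) = 16 + 4*(196 - 132) = 16 + 4*64 = 16 + 256 = 272)
√(L + (-168 + 124)/(d(-14) + (8 - 1*(-80)))) = √(272 + (-168 + 124)/(-6 + (8 - 1*(-80)))) = √(272 - 44/(-6 + (8 + 80))) = √(272 - 44/(-6 + 88)) = √(272 - 44/82) = √(272 - 44*1/82) = √(272 - 22/41) = √(11130/41) = √456330/41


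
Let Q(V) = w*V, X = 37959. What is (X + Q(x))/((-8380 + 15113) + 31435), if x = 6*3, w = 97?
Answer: 39705/38168 ≈ 1.0403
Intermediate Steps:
x = 18
Q(V) = 97*V
(X + Q(x))/((-8380 + 15113) + 31435) = (37959 + 97*18)/((-8380 + 15113) + 31435) = (37959 + 1746)/(6733 + 31435) = 39705/38168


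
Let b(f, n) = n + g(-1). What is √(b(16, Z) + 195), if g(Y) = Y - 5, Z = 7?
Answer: 14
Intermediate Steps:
g(Y) = -5 + Y
b(f, n) = -6 + n (b(f, n) = n + (-5 - 1) = n - 6 = -6 + n)
√(b(16, Z) + 195) = √((-6 + 7) + 195) = √(1 + 195) = √196 = 14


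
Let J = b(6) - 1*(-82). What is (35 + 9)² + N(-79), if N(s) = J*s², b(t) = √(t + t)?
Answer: 513698 + 12482*√3 ≈ 5.3532e+5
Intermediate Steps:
b(t) = √2*√t (b(t) = √(2*t) = √2*√t)
J = 82 + 2*√3 (J = √2*√6 - 1*(-82) = 2*√3 + 82 = 82 + 2*√3 ≈ 85.464)
N(s) = s²*(82 + 2*√3) (N(s) = (82 + 2*√3)*s² = s²*(82 + 2*√3))
(35 + 9)² + N(-79) = (35 + 9)² + 2*(-79)²*(41 + √3) = 44² + 2*6241*(41 + √3) = 1936 + (511762 + 12482*√3) = 513698 + 12482*√3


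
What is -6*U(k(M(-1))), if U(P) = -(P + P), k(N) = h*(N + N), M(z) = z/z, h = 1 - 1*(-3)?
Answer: 96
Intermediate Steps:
h = 4 (h = 1 + 3 = 4)
M(z) = 1
k(N) = 8*N (k(N) = 4*(N + N) = 4*(2*N) = 8*N)
U(P) = -2*P
-6*U(k(M(-1))) = -(-12)*8*1 = -(-12)*8 = -6*(-16) = 96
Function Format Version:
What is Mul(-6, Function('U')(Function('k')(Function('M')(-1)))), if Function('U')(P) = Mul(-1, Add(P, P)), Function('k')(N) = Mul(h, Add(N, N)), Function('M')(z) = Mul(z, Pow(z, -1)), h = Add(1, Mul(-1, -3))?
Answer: 96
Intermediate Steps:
h = 4 (h = Add(1, 3) = 4)
Function('M')(z) = 1
Function('k')(N) = Mul(8, N) (Function('k')(N) = Mul(4, Add(N, N)) = Mul(4, Mul(2, N)) = Mul(8, N))
Function('U')(P) = Mul(-2, P) (Function('U')(P) = Mul(-1, Mul(2, P)) = Mul(-2, P))
Mul(-6, Function('U')(Function('k')(Function('M')(-1)))) = Mul(-6, Mul(-2, Mul(8, 1))) = Mul(-6, Mul(-2, 8)) = Mul(-6, -16) = 96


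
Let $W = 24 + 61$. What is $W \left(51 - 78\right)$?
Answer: $-2295$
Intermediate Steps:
$W = 85$
$W \left(51 - 78\right) = 85 \left(51 - 78\right) = 85 \left(-27\right) = -2295$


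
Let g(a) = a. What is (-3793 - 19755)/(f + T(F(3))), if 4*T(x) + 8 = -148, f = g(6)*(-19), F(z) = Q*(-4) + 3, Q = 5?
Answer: 23548/153 ≈ 153.91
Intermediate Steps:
F(z) = -17 (F(z) = 5*(-4) + 3 = -20 + 3 = -17)
f = -114 (f = 6*(-19) = -114)
T(x) = -39 (T(x) = -2 + (¼)*(-148) = -2 - 37 = -39)
(-3793 - 19755)/(f + T(F(3))) = (-3793 - 19755)/(-114 - 39) = -23548/(-153) = -23548*(-1/153) = 23548/153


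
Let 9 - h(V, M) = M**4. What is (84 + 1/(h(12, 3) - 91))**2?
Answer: 187443481/26569 ≈ 7055.0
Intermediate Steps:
h(V, M) = 9 - M**4
(84 + 1/(h(12, 3) - 91))**2 = (84 + 1/((9 - 1*3**4) - 91))**2 = (84 + 1/((9 - 1*81) - 91))**2 = (84 + 1/((9 - 81) - 91))**2 = (84 + 1/(-72 - 91))**2 = (84 + 1/(-163))**2 = (84 - 1/163)**2 = (13691/163)**2 = 187443481/26569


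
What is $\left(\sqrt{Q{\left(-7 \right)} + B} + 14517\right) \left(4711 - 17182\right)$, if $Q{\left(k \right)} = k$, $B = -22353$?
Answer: $-181041507 - 24942 i \sqrt{5590} \approx -1.8104 \cdot 10^{8} - 1.8648 \cdot 10^{6} i$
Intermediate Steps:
$\left(\sqrt{Q{\left(-7 \right)} + B} + 14517\right) \left(4711 - 17182\right) = \left(\sqrt{-7 - 22353} + 14517\right) \left(4711 - 17182\right) = \left(\sqrt{-22360} + 14517\right) \left(-12471\right) = \left(2 i \sqrt{5590} + 14517\right) \left(-12471\right) = \left(14517 + 2 i \sqrt{5590}\right) \left(-12471\right) = -181041507 - 24942 i \sqrt{5590}$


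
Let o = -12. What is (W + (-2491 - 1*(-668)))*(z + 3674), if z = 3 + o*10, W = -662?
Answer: -8839145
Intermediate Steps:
z = -117 (z = 3 - 12*10 = 3 - 120 = -117)
(W + (-2491 - 1*(-668)))*(z + 3674) = (-662 + (-2491 - 1*(-668)))*(-117 + 3674) = (-662 + (-2491 + 668))*3557 = (-662 - 1823)*3557 = -2485*3557 = -8839145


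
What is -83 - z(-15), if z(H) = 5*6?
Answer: -113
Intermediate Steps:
z(H) = 30
-83 - z(-15) = -83 - 1*30 = -83 - 30 = -113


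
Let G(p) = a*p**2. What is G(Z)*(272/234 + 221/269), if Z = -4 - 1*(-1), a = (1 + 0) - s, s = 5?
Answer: -249764/3497 ≈ -71.422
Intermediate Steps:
a = -4 (a = (1 + 0) - 1*5 = 1 - 5 = -4)
Z = -3 (Z = -4 + 1 = -3)
G(p) = -4*p**2
G(Z)*(272/234 + 221/269) = (-4*(-3)**2)*(272/234 + 221/269) = (-4*9)*(272*(1/234) + 221*(1/269)) = -36*(136/117 + 221/269) = -36*62441/31473 = -249764/3497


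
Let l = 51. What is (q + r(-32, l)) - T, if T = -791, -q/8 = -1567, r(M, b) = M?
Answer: 13295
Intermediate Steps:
q = 12536 (q = -8*(-1567) = 12536)
(q + r(-32, l)) - T = (12536 - 32) - 1*(-791) = 12504 + 791 = 13295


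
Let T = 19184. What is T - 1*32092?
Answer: -12908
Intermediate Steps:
T - 1*32092 = 19184 - 1*32092 = 19184 - 32092 = -12908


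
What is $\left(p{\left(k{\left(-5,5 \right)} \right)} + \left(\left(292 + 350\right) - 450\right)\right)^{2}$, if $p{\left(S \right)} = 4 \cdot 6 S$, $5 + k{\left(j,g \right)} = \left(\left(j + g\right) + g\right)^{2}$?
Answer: $451584$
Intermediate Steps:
$k{\left(j,g \right)} = -5 + \left(j + 2 g\right)^{2}$ ($k{\left(j,g \right)} = -5 + \left(\left(j + g\right) + g\right)^{2} = -5 + \left(\left(g + j\right) + g\right)^{2} = -5 + \left(j + 2 g\right)^{2}$)
$p{\left(S \right)} = 24 S$
$\left(p{\left(k{\left(-5,5 \right)} \right)} + \left(\left(292 + 350\right) - 450\right)\right)^{2} = \left(24 \left(-5 + \left(-5 + 2 \cdot 5\right)^{2}\right) + \left(\left(292 + 350\right) - 450\right)\right)^{2} = \left(24 \left(-5 + \left(-5 + 10\right)^{2}\right) + \left(642 - 450\right)\right)^{2} = \left(24 \left(-5 + 5^{2}\right) + 192\right)^{2} = \left(24 \left(-5 + 25\right) + 192\right)^{2} = \left(24 \cdot 20 + 192\right)^{2} = \left(480 + 192\right)^{2} = 672^{2} = 451584$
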